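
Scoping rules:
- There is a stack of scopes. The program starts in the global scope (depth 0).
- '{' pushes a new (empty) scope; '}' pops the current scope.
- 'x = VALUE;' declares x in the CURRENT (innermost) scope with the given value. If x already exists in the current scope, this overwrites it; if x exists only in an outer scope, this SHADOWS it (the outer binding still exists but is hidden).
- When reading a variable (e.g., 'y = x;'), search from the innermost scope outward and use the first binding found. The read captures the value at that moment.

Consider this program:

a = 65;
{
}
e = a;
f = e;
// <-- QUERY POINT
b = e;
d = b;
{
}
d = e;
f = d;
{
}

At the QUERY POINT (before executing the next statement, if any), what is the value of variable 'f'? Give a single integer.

Answer: 65

Derivation:
Step 1: declare a=65 at depth 0
Step 2: enter scope (depth=1)
Step 3: exit scope (depth=0)
Step 4: declare e=(read a)=65 at depth 0
Step 5: declare f=(read e)=65 at depth 0
Visible at query point: a=65 e=65 f=65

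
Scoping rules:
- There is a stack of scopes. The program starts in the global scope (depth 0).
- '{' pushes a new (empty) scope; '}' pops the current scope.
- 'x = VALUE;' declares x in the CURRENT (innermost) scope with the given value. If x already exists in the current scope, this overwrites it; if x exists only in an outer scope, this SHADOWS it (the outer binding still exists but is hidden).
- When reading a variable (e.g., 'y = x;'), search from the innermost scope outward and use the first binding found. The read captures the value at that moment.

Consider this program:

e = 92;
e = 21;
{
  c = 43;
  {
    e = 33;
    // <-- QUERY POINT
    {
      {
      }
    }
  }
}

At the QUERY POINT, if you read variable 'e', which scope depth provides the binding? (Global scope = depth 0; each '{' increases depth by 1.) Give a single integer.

Answer: 2

Derivation:
Step 1: declare e=92 at depth 0
Step 2: declare e=21 at depth 0
Step 3: enter scope (depth=1)
Step 4: declare c=43 at depth 1
Step 5: enter scope (depth=2)
Step 6: declare e=33 at depth 2
Visible at query point: c=43 e=33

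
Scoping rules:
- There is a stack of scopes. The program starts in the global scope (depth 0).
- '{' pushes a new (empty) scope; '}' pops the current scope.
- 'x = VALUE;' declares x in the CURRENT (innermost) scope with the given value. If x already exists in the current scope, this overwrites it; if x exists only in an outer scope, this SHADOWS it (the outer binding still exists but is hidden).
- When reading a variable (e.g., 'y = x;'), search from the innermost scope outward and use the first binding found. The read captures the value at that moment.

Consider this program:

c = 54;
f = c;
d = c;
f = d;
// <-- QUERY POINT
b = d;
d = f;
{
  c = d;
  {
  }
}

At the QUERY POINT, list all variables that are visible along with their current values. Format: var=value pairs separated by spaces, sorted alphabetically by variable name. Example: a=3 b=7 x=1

Step 1: declare c=54 at depth 0
Step 2: declare f=(read c)=54 at depth 0
Step 3: declare d=(read c)=54 at depth 0
Step 4: declare f=(read d)=54 at depth 0
Visible at query point: c=54 d=54 f=54

Answer: c=54 d=54 f=54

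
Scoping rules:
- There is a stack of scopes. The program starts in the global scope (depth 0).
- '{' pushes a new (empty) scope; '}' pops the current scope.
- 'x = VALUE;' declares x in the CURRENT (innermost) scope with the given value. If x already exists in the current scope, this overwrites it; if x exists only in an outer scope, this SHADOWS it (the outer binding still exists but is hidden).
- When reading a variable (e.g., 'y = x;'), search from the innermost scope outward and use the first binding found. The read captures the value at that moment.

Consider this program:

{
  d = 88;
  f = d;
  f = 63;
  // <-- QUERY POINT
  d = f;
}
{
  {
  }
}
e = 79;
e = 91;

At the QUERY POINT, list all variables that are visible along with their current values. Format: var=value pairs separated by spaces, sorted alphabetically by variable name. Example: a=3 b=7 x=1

Step 1: enter scope (depth=1)
Step 2: declare d=88 at depth 1
Step 3: declare f=(read d)=88 at depth 1
Step 4: declare f=63 at depth 1
Visible at query point: d=88 f=63

Answer: d=88 f=63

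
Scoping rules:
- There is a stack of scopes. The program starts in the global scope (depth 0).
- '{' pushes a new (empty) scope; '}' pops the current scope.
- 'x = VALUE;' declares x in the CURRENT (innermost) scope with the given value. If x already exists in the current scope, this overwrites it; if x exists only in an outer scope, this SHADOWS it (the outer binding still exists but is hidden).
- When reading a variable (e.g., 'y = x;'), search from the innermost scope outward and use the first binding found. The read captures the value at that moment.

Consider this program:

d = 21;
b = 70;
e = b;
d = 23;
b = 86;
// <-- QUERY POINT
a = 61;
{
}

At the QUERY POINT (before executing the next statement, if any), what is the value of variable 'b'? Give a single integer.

Step 1: declare d=21 at depth 0
Step 2: declare b=70 at depth 0
Step 3: declare e=(read b)=70 at depth 0
Step 4: declare d=23 at depth 0
Step 5: declare b=86 at depth 0
Visible at query point: b=86 d=23 e=70

Answer: 86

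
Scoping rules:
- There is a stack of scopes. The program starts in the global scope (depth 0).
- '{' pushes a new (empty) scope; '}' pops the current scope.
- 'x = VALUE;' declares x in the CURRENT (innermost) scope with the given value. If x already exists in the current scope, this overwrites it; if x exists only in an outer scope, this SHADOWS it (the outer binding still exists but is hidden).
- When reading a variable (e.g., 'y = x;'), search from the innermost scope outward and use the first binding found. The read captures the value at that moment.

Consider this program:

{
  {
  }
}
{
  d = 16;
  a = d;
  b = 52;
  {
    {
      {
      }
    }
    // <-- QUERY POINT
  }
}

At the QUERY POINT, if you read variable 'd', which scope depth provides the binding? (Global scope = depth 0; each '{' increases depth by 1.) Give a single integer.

Answer: 1

Derivation:
Step 1: enter scope (depth=1)
Step 2: enter scope (depth=2)
Step 3: exit scope (depth=1)
Step 4: exit scope (depth=0)
Step 5: enter scope (depth=1)
Step 6: declare d=16 at depth 1
Step 7: declare a=(read d)=16 at depth 1
Step 8: declare b=52 at depth 1
Step 9: enter scope (depth=2)
Step 10: enter scope (depth=3)
Step 11: enter scope (depth=4)
Step 12: exit scope (depth=3)
Step 13: exit scope (depth=2)
Visible at query point: a=16 b=52 d=16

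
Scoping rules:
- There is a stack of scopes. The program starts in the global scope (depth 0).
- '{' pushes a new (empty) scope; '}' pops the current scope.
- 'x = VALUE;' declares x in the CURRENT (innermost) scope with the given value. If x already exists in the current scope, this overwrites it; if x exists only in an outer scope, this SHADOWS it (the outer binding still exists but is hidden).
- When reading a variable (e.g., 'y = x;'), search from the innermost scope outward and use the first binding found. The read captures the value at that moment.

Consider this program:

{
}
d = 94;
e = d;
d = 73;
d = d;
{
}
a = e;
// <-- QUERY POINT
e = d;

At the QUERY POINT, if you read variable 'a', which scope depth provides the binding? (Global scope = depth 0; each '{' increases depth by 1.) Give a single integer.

Answer: 0

Derivation:
Step 1: enter scope (depth=1)
Step 2: exit scope (depth=0)
Step 3: declare d=94 at depth 0
Step 4: declare e=(read d)=94 at depth 0
Step 5: declare d=73 at depth 0
Step 6: declare d=(read d)=73 at depth 0
Step 7: enter scope (depth=1)
Step 8: exit scope (depth=0)
Step 9: declare a=(read e)=94 at depth 0
Visible at query point: a=94 d=73 e=94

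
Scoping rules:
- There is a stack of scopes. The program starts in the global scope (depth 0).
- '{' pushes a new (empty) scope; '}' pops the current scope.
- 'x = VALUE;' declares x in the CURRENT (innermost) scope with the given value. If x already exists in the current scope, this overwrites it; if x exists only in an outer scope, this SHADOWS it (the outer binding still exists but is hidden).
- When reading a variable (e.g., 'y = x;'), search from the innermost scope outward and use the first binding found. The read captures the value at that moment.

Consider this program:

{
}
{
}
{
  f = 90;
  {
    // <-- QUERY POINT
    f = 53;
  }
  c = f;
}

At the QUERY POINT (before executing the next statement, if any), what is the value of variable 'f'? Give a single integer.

Step 1: enter scope (depth=1)
Step 2: exit scope (depth=0)
Step 3: enter scope (depth=1)
Step 4: exit scope (depth=0)
Step 5: enter scope (depth=1)
Step 6: declare f=90 at depth 1
Step 7: enter scope (depth=2)
Visible at query point: f=90

Answer: 90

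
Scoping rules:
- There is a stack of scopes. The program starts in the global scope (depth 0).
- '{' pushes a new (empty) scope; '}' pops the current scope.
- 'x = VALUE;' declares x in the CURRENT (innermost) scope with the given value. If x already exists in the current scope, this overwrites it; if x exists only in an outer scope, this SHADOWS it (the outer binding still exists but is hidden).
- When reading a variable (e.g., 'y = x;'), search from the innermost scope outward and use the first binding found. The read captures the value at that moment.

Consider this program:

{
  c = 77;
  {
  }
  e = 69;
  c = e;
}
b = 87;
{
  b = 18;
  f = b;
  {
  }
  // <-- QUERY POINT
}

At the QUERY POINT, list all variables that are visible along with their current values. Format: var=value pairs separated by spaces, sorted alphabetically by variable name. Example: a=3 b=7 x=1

Step 1: enter scope (depth=1)
Step 2: declare c=77 at depth 1
Step 3: enter scope (depth=2)
Step 4: exit scope (depth=1)
Step 5: declare e=69 at depth 1
Step 6: declare c=(read e)=69 at depth 1
Step 7: exit scope (depth=0)
Step 8: declare b=87 at depth 0
Step 9: enter scope (depth=1)
Step 10: declare b=18 at depth 1
Step 11: declare f=(read b)=18 at depth 1
Step 12: enter scope (depth=2)
Step 13: exit scope (depth=1)
Visible at query point: b=18 f=18

Answer: b=18 f=18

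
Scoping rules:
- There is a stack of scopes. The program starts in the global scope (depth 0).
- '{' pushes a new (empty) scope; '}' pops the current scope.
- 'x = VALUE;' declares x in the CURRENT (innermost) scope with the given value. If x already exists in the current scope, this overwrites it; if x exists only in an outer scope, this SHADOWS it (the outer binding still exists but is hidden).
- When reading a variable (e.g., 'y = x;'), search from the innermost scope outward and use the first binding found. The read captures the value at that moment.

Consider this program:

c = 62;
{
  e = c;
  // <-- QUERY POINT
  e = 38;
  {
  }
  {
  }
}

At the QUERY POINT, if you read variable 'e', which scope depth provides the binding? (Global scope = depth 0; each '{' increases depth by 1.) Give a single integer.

Answer: 1

Derivation:
Step 1: declare c=62 at depth 0
Step 2: enter scope (depth=1)
Step 3: declare e=(read c)=62 at depth 1
Visible at query point: c=62 e=62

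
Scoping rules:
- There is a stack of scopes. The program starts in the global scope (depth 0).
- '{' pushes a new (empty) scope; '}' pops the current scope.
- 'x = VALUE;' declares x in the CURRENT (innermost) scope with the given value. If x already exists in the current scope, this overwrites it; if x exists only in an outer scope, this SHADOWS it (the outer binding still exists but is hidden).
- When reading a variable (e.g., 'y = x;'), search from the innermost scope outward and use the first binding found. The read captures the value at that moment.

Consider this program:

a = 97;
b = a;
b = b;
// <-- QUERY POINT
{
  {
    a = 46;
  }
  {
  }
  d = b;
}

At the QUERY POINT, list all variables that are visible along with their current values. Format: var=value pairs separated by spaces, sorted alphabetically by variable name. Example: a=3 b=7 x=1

Answer: a=97 b=97

Derivation:
Step 1: declare a=97 at depth 0
Step 2: declare b=(read a)=97 at depth 0
Step 3: declare b=(read b)=97 at depth 0
Visible at query point: a=97 b=97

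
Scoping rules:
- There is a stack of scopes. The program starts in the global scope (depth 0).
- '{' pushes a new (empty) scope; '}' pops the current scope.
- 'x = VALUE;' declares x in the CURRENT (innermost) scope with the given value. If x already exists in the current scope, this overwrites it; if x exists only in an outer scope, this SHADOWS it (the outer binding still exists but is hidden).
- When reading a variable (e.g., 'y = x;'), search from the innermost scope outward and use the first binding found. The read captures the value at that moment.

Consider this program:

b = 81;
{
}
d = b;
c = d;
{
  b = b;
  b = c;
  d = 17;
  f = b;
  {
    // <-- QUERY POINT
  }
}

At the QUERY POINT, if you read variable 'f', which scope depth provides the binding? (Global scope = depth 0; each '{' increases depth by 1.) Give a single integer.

Step 1: declare b=81 at depth 0
Step 2: enter scope (depth=1)
Step 3: exit scope (depth=0)
Step 4: declare d=(read b)=81 at depth 0
Step 5: declare c=(read d)=81 at depth 0
Step 6: enter scope (depth=1)
Step 7: declare b=(read b)=81 at depth 1
Step 8: declare b=(read c)=81 at depth 1
Step 9: declare d=17 at depth 1
Step 10: declare f=(read b)=81 at depth 1
Step 11: enter scope (depth=2)
Visible at query point: b=81 c=81 d=17 f=81

Answer: 1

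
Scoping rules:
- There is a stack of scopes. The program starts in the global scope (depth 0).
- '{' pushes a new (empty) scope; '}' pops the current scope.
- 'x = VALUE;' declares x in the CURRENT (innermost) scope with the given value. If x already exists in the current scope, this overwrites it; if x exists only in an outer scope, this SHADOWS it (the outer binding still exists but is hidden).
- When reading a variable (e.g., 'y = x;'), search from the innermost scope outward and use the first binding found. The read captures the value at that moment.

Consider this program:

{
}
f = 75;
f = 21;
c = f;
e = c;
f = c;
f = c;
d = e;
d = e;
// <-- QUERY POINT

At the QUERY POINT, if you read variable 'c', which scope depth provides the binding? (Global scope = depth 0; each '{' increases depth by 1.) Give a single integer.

Step 1: enter scope (depth=1)
Step 2: exit scope (depth=0)
Step 3: declare f=75 at depth 0
Step 4: declare f=21 at depth 0
Step 5: declare c=(read f)=21 at depth 0
Step 6: declare e=(read c)=21 at depth 0
Step 7: declare f=(read c)=21 at depth 0
Step 8: declare f=(read c)=21 at depth 0
Step 9: declare d=(read e)=21 at depth 0
Step 10: declare d=(read e)=21 at depth 0
Visible at query point: c=21 d=21 e=21 f=21

Answer: 0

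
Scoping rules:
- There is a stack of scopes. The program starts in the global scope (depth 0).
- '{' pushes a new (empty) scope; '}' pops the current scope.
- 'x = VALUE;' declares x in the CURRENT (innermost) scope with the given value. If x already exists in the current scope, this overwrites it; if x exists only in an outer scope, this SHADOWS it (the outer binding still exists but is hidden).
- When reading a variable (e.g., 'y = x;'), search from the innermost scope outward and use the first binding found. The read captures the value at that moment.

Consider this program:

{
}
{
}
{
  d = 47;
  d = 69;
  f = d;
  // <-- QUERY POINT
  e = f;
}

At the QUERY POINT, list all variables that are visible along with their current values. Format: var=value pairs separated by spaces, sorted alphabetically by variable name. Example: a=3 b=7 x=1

Step 1: enter scope (depth=1)
Step 2: exit scope (depth=0)
Step 3: enter scope (depth=1)
Step 4: exit scope (depth=0)
Step 5: enter scope (depth=1)
Step 6: declare d=47 at depth 1
Step 7: declare d=69 at depth 1
Step 8: declare f=(read d)=69 at depth 1
Visible at query point: d=69 f=69

Answer: d=69 f=69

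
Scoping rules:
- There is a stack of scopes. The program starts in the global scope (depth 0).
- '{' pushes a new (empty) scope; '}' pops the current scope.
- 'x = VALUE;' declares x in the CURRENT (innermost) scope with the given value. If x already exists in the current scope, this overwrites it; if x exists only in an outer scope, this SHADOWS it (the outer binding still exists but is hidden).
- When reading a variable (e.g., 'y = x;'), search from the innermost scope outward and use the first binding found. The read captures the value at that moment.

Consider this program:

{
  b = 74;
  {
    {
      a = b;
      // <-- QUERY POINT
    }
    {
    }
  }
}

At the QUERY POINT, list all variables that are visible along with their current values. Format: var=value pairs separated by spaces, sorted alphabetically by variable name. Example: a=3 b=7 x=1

Answer: a=74 b=74

Derivation:
Step 1: enter scope (depth=1)
Step 2: declare b=74 at depth 1
Step 3: enter scope (depth=2)
Step 4: enter scope (depth=3)
Step 5: declare a=(read b)=74 at depth 3
Visible at query point: a=74 b=74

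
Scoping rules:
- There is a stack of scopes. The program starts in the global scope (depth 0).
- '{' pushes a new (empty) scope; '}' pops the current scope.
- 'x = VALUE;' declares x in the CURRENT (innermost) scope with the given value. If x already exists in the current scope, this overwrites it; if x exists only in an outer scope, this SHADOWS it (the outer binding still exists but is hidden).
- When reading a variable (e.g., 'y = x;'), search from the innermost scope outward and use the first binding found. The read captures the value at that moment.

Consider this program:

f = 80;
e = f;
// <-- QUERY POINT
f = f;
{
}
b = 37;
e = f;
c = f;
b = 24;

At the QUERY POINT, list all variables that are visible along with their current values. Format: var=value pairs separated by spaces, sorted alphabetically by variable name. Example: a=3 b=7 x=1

Answer: e=80 f=80

Derivation:
Step 1: declare f=80 at depth 0
Step 2: declare e=(read f)=80 at depth 0
Visible at query point: e=80 f=80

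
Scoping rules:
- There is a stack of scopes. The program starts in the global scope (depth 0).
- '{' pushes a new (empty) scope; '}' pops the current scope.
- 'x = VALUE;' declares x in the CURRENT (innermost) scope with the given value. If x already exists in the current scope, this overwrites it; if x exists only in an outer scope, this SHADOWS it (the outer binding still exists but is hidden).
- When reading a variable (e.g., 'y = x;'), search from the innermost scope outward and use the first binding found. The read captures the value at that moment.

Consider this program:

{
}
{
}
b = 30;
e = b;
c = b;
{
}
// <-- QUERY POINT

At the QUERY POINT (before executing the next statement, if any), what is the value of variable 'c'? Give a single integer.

Answer: 30

Derivation:
Step 1: enter scope (depth=1)
Step 2: exit scope (depth=0)
Step 3: enter scope (depth=1)
Step 4: exit scope (depth=0)
Step 5: declare b=30 at depth 0
Step 6: declare e=(read b)=30 at depth 0
Step 7: declare c=(read b)=30 at depth 0
Step 8: enter scope (depth=1)
Step 9: exit scope (depth=0)
Visible at query point: b=30 c=30 e=30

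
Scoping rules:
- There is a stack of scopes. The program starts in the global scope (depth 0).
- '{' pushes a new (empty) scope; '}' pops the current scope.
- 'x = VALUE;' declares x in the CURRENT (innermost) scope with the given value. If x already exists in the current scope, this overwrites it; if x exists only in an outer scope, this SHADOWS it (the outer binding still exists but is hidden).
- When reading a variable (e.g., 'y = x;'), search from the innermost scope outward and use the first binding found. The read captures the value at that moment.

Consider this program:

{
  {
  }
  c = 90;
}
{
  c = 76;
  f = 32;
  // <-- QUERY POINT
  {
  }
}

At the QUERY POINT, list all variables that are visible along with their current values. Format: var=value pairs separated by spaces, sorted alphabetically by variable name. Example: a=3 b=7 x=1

Answer: c=76 f=32

Derivation:
Step 1: enter scope (depth=1)
Step 2: enter scope (depth=2)
Step 3: exit scope (depth=1)
Step 4: declare c=90 at depth 1
Step 5: exit scope (depth=0)
Step 6: enter scope (depth=1)
Step 7: declare c=76 at depth 1
Step 8: declare f=32 at depth 1
Visible at query point: c=76 f=32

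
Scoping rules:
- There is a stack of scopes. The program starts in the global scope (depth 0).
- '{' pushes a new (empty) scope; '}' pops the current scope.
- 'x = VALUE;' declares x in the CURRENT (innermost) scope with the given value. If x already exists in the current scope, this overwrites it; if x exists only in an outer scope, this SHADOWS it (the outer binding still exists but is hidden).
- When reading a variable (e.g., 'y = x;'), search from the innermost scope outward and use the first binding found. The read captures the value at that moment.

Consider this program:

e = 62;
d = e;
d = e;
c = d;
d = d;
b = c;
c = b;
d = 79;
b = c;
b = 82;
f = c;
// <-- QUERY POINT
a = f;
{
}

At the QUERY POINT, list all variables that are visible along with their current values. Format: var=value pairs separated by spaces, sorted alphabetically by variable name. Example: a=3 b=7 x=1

Step 1: declare e=62 at depth 0
Step 2: declare d=(read e)=62 at depth 0
Step 3: declare d=(read e)=62 at depth 0
Step 4: declare c=(read d)=62 at depth 0
Step 5: declare d=(read d)=62 at depth 0
Step 6: declare b=(read c)=62 at depth 0
Step 7: declare c=(read b)=62 at depth 0
Step 8: declare d=79 at depth 0
Step 9: declare b=(read c)=62 at depth 0
Step 10: declare b=82 at depth 0
Step 11: declare f=(read c)=62 at depth 0
Visible at query point: b=82 c=62 d=79 e=62 f=62

Answer: b=82 c=62 d=79 e=62 f=62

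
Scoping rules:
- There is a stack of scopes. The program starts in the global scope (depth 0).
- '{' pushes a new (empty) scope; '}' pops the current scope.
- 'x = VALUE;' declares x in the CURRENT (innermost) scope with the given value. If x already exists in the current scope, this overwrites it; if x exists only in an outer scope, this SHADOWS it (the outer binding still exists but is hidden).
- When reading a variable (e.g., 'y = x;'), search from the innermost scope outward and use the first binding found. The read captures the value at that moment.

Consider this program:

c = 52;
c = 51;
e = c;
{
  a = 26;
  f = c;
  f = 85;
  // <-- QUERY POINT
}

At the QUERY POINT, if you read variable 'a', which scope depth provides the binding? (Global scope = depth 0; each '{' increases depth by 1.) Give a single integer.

Step 1: declare c=52 at depth 0
Step 2: declare c=51 at depth 0
Step 3: declare e=(read c)=51 at depth 0
Step 4: enter scope (depth=1)
Step 5: declare a=26 at depth 1
Step 6: declare f=(read c)=51 at depth 1
Step 7: declare f=85 at depth 1
Visible at query point: a=26 c=51 e=51 f=85

Answer: 1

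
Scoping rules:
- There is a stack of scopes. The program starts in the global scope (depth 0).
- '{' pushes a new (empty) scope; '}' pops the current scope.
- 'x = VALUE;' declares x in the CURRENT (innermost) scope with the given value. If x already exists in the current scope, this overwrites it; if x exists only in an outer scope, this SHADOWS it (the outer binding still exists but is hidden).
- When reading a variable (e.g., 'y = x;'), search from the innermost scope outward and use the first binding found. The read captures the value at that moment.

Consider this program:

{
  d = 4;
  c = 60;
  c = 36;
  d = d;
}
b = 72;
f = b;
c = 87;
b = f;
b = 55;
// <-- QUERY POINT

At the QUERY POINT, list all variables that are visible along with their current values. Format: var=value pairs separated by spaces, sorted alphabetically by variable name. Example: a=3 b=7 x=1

Step 1: enter scope (depth=1)
Step 2: declare d=4 at depth 1
Step 3: declare c=60 at depth 1
Step 4: declare c=36 at depth 1
Step 5: declare d=(read d)=4 at depth 1
Step 6: exit scope (depth=0)
Step 7: declare b=72 at depth 0
Step 8: declare f=(read b)=72 at depth 0
Step 9: declare c=87 at depth 0
Step 10: declare b=(read f)=72 at depth 0
Step 11: declare b=55 at depth 0
Visible at query point: b=55 c=87 f=72

Answer: b=55 c=87 f=72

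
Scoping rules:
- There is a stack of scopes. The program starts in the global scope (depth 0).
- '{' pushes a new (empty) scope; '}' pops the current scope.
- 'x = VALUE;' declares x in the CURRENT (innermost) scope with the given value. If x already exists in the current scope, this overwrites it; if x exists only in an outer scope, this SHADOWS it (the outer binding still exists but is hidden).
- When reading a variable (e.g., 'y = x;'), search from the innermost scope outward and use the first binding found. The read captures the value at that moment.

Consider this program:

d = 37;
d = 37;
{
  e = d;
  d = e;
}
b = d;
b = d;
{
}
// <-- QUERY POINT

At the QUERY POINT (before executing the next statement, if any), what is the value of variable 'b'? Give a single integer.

Step 1: declare d=37 at depth 0
Step 2: declare d=37 at depth 0
Step 3: enter scope (depth=1)
Step 4: declare e=(read d)=37 at depth 1
Step 5: declare d=(read e)=37 at depth 1
Step 6: exit scope (depth=0)
Step 7: declare b=(read d)=37 at depth 0
Step 8: declare b=(read d)=37 at depth 0
Step 9: enter scope (depth=1)
Step 10: exit scope (depth=0)
Visible at query point: b=37 d=37

Answer: 37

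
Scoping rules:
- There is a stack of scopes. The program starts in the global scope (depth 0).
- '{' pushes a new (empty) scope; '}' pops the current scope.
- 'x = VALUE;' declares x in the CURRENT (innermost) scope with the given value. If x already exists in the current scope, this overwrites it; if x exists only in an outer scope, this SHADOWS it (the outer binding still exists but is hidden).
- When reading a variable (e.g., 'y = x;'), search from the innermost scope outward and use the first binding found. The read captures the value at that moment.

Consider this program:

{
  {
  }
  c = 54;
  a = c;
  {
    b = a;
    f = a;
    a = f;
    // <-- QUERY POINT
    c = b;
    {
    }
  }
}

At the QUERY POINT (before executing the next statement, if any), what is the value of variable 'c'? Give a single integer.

Step 1: enter scope (depth=1)
Step 2: enter scope (depth=2)
Step 3: exit scope (depth=1)
Step 4: declare c=54 at depth 1
Step 5: declare a=(read c)=54 at depth 1
Step 6: enter scope (depth=2)
Step 7: declare b=(read a)=54 at depth 2
Step 8: declare f=(read a)=54 at depth 2
Step 9: declare a=(read f)=54 at depth 2
Visible at query point: a=54 b=54 c=54 f=54

Answer: 54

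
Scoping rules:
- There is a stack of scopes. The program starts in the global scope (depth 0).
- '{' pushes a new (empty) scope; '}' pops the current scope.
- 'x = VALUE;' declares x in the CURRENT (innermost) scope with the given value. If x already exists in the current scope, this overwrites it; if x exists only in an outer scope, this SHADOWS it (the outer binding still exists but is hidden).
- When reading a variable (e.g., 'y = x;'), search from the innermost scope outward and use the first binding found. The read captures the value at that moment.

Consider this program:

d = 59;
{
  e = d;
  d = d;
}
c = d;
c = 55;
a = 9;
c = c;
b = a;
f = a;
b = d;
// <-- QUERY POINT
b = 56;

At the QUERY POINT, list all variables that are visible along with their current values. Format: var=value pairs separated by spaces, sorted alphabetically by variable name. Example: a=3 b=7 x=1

Answer: a=9 b=59 c=55 d=59 f=9

Derivation:
Step 1: declare d=59 at depth 0
Step 2: enter scope (depth=1)
Step 3: declare e=(read d)=59 at depth 1
Step 4: declare d=(read d)=59 at depth 1
Step 5: exit scope (depth=0)
Step 6: declare c=(read d)=59 at depth 0
Step 7: declare c=55 at depth 0
Step 8: declare a=9 at depth 0
Step 9: declare c=(read c)=55 at depth 0
Step 10: declare b=(read a)=9 at depth 0
Step 11: declare f=(read a)=9 at depth 0
Step 12: declare b=(read d)=59 at depth 0
Visible at query point: a=9 b=59 c=55 d=59 f=9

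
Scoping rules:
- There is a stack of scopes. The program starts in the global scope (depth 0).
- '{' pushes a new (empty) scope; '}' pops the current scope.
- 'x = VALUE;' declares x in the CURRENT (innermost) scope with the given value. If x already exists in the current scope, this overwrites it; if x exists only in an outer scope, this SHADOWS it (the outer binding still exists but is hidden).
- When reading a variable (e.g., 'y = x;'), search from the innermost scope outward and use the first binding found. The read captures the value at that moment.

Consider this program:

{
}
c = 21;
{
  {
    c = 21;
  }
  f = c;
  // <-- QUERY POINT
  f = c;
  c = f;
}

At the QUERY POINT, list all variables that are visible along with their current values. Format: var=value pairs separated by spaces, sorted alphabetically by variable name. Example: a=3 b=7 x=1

Step 1: enter scope (depth=1)
Step 2: exit scope (depth=0)
Step 3: declare c=21 at depth 0
Step 4: enter scope (depth=1)
Step 5: enter scope (depth=2)
Step 6: declare c=21 at depth 2
Step 7: exit scope (depth=1)
Step 8: declare f=(read c)=21 at depth 1
Visible at query point: c=21 f=21

Answer: c=21 f=21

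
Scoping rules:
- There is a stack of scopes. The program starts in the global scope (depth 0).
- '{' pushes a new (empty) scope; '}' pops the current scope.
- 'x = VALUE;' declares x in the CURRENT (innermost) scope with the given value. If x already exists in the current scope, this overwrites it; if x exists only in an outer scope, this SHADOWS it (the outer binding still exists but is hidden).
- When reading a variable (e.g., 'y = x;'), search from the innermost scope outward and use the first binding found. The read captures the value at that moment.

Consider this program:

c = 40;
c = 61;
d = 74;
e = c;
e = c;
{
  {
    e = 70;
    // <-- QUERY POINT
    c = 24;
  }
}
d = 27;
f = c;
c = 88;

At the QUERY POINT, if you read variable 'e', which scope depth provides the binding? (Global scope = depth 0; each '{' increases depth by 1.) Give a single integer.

Answer: 2

Derivation:
Step 1: declare c=40 at depth 0
Step 2: declare c=61 at depth 0
Step 3: declare d=74 at depth 0
Step 4: declare e=(read c)=61 at depth 0
Step 5: declare e=(read c)=61 at depth 0
Step 6: enter scope (depth=1)
Step 7: enter scope (depth=2)
Step 8: declare e=70 at depth 2
Visible at query point: c=61 d=74 e=70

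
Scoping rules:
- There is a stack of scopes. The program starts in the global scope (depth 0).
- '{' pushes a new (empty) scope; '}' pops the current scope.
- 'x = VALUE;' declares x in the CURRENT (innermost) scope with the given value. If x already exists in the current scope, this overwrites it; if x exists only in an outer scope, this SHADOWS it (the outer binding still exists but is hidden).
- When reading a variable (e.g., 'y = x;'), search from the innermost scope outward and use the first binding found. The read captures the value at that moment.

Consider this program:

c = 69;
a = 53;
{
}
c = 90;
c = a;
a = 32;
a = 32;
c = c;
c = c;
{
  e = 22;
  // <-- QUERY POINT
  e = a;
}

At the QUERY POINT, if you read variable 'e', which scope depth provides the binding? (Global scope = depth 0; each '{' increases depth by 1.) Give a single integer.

Answer: 1

Derivation:
Step 1: declare c=69 at depth 0
Step 2: declare a=53 at depth 0
Step 3: enter scope (depth=1)
Step 4: exit scope (depth=0)
Step 5: declare c=90 at depth 0
Step 6: declare c=(read a)=53 at depth 0
Step 7: declare a=32 at depth 0
Step 8: declare a=32 at depth 0
Step 9: declare c=(read c)=53 at depth 0
Step 10: declare c=(read c)=53 at depth 0
Step 11: enter scope (depth=1)
Step 12: declare e=22 at depth 1
Visible at query point: a=32 c=53 e=22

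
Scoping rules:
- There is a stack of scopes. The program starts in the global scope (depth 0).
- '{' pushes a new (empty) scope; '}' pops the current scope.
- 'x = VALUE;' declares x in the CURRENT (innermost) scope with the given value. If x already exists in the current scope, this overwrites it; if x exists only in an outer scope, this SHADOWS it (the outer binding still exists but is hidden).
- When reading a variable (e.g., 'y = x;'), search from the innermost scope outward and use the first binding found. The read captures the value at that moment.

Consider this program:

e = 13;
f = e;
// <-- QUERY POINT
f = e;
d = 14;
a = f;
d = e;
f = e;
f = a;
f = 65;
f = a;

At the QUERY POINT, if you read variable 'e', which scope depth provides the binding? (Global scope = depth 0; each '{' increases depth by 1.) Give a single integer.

Answer: 0

Derivation:
Step 1: declare e=13 at depth 0
Step 2: declare f=(read e)=13 at depth 0
Visible at query point: e=13 f=13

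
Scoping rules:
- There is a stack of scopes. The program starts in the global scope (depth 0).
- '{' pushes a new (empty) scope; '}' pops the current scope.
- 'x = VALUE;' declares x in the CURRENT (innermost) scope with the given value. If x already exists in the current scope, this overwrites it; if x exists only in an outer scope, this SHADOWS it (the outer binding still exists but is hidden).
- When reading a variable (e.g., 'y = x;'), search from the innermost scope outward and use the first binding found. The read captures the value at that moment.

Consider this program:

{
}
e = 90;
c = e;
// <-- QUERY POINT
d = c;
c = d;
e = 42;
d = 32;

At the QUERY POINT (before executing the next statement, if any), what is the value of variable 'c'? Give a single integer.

Step 1: enter scope (depth=1)
Step 2: exit scope (depth=0)
Step 3: declare e=90 at depth 0
Step 4: declare c=(read e)=90 at depth 0
Visible at query point: c=90 e=90

Answer: 90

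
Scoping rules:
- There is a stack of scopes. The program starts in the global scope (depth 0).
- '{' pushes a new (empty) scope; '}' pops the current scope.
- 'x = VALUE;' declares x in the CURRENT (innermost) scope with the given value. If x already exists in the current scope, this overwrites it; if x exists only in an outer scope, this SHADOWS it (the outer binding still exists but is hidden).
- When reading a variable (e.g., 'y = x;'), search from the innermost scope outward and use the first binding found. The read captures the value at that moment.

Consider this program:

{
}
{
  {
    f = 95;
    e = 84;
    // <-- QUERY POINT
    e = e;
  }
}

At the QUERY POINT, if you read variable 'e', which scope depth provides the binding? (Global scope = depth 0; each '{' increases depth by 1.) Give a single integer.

Answer: 2

Derivation:
Step 1: enter scope (depth=1)
Step 2: exit scope (depth=0)
Step 3: enter scope (depth=1)
Step 4: enter scope (depth=2)
Step 5: declare f=95 at depth 2
Step 6: declare e=84 at depth 2
Visible at query point: e=84 f=95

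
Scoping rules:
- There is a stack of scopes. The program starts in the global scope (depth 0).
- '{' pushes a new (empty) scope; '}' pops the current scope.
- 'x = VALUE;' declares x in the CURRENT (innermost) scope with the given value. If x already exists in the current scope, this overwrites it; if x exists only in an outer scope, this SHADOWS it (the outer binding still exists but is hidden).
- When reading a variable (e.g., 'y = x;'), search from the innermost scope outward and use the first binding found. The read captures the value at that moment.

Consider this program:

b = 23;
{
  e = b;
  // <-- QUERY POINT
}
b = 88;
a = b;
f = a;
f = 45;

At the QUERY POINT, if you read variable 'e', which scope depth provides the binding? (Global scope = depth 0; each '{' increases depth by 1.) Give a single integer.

Answer: 1

Derivation:
Step 1: declare b=23 at depth 0
Step 2: enter scope (depth=1)
Step 3: declare e=(read b)=23 at depth 1
Visible at query point: b=23 e=23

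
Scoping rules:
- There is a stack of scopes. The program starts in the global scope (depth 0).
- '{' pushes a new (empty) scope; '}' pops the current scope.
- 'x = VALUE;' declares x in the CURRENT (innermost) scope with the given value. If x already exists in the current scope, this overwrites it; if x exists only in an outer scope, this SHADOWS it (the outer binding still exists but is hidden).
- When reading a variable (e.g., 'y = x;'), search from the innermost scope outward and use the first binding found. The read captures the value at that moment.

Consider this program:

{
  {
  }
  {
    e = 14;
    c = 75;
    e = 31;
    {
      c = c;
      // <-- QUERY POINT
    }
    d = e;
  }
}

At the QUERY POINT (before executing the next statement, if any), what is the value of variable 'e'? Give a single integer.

Step 1: enter scope (depth=1)
Step 2: enter scope (depth=2)
Step 3: exit scope (depth=1)
Step 4: enter scope (depth=2)
Step 5: declare e=14 at depth 2
Step 6: declare c=75 at depth 2
Step 7: declare e=31 at depth 2
Step 8: enter scope (depth=3)
Step 9: declare c=(read c)=75 at depth 3
Visible at query point: c=75 e=31

Answer: 31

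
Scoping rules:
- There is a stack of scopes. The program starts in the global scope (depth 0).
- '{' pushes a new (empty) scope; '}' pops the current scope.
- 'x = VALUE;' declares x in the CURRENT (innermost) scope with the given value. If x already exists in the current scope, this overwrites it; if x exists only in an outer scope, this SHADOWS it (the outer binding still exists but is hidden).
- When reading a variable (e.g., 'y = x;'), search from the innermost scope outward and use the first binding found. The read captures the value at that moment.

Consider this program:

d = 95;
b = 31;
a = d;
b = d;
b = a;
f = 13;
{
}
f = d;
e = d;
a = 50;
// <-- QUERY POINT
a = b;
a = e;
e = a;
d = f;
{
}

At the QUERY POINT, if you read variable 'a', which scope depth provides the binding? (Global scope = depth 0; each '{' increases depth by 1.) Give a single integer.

Step 1: declare d=95 at depth 0
Step 2: declare b=31 at depth 0
Step 3: declare a=(read d)=95 at depth 0
Step 4: declare b=(read d)=95 at depth 0
Step 5: declare b=(read a)=95 at depth 0
Step 6: declare f=13 at depth 0
Step 7: enter scope (depth=1)
Step 8: exit scope (depth=0)
Step 9: declare f=(read d)=95 at depth 0
Step 10: declare e=(read d)=95 at depth 0
Step 11: declare a=50 at depth 0
Visible at query point: a=50 b=95 d=95 e=95 f=95

Answer: 0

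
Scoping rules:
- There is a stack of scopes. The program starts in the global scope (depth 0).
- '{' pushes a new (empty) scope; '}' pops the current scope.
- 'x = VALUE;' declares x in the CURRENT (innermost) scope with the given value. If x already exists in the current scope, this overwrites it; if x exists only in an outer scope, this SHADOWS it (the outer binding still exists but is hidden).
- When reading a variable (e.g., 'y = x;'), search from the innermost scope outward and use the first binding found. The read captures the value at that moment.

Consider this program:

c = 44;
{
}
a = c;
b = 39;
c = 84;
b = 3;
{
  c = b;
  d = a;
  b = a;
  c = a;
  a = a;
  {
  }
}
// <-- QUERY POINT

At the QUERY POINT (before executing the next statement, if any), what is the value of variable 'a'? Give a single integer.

Answer: 44

Derivation:
Step 1: declare c=44 at depth 0
Step 2: enter scope (depth=1)
Step 3: exit scope (depth=0)
Step 4: declare a=(read c)=44 at depth 0
Step 5: declare b=39 at depth 0
Step 6: declare c=84 at depth 0
Step 7: declare b=3 at depth 0
Step 8: enter scope (depth=1)
Step 9: declare c=(read b)=3 at depth 1
Step 10: declare d=(read a)=44 at depth 1
Step 11: declare b=(read a)=44 at depth 1
Step 12: declare c=(read a)=44 at depth 1
Step 13: declare a=(read a)=44 at depth 1
Step 14: enter scope (depth=2)
Step 15: exit scope (depth=1)
Step 16: exit scope (depth=0)
Visible at query point: a=44 b=3 c=84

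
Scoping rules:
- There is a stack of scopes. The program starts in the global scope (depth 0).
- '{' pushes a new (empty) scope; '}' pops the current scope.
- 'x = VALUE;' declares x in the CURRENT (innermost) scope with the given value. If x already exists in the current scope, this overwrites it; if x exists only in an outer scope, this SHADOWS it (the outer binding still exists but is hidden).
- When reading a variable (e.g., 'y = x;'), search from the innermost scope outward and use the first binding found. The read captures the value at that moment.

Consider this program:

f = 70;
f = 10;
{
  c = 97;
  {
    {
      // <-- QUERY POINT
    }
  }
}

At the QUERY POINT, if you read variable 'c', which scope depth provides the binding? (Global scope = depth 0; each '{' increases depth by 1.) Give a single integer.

Step 1: declare f=70 at depth 0
Step 2: declare f=10 at depth 0
Step 3: enter scope (depth=1)
Step 4: declare c=97 at depth 1
Step 5: enter scope (depth=2)
Step 6: enter scope (depth=3)
Visible at query point: c=97 f=10

Answer: 1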